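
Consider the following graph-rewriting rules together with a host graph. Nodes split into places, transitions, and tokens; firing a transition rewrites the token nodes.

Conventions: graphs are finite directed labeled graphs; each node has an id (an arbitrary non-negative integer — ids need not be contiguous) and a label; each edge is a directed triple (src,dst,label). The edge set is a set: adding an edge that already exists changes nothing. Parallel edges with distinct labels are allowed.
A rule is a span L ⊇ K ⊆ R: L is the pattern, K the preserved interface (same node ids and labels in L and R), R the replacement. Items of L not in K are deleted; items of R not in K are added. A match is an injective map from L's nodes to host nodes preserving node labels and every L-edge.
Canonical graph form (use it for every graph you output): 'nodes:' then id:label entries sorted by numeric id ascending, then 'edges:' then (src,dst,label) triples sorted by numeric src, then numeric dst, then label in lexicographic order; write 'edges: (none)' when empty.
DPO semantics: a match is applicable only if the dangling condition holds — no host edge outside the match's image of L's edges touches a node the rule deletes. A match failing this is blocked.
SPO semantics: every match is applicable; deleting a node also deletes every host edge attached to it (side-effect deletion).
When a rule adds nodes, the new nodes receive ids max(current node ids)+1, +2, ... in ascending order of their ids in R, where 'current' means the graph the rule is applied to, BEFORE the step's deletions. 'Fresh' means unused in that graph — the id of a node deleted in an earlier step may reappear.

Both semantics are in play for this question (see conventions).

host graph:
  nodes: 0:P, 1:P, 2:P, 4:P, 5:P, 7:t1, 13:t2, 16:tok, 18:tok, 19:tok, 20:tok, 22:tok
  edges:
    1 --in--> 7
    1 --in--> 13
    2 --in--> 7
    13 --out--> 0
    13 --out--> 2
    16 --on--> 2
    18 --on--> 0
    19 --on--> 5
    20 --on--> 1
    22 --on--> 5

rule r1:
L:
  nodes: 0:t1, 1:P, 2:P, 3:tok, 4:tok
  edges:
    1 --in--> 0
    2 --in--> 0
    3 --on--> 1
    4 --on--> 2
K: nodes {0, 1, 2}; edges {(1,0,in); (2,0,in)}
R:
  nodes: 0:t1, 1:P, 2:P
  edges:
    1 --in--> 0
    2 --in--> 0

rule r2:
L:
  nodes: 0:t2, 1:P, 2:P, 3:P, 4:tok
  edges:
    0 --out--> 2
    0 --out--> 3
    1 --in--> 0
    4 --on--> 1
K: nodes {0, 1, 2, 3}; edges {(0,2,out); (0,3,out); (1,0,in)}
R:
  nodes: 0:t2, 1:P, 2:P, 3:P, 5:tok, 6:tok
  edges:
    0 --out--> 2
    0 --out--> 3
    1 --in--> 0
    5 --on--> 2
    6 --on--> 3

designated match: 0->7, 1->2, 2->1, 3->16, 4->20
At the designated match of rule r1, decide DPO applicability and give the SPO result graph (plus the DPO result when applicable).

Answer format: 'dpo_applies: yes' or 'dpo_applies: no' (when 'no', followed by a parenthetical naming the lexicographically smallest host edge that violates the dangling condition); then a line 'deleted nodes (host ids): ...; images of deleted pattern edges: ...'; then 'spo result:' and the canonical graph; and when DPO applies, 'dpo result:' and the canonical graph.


dpo_applies: yes
deleted nodes (host ids): 16, 20; images of deleted pattern edges: (16,2,on); (20,1,on)
spo result:
nodes: 0:P, 1:P, 2:P, 4:P, 5:P, 7:t1, 13:t2, 18:tok, 19:tok, 22:tok
edges: (1,7,in); (1,13,in); (2,7,in); (13,0,out); (13,2,out); (18,0,on); (19,5,on); (22,5,on)
dpo result:
nodes: 0:P, 1:P, 2:P, 4:P, 5:P, 7:t1, 13:t2, 18:tok, 19:tok, 22:tok
edges: (1,7,in); (1,13,in); (2,7,in); (13,0,out); (13,2,out); (18,0,on); (19,5,on); (22,5,on)


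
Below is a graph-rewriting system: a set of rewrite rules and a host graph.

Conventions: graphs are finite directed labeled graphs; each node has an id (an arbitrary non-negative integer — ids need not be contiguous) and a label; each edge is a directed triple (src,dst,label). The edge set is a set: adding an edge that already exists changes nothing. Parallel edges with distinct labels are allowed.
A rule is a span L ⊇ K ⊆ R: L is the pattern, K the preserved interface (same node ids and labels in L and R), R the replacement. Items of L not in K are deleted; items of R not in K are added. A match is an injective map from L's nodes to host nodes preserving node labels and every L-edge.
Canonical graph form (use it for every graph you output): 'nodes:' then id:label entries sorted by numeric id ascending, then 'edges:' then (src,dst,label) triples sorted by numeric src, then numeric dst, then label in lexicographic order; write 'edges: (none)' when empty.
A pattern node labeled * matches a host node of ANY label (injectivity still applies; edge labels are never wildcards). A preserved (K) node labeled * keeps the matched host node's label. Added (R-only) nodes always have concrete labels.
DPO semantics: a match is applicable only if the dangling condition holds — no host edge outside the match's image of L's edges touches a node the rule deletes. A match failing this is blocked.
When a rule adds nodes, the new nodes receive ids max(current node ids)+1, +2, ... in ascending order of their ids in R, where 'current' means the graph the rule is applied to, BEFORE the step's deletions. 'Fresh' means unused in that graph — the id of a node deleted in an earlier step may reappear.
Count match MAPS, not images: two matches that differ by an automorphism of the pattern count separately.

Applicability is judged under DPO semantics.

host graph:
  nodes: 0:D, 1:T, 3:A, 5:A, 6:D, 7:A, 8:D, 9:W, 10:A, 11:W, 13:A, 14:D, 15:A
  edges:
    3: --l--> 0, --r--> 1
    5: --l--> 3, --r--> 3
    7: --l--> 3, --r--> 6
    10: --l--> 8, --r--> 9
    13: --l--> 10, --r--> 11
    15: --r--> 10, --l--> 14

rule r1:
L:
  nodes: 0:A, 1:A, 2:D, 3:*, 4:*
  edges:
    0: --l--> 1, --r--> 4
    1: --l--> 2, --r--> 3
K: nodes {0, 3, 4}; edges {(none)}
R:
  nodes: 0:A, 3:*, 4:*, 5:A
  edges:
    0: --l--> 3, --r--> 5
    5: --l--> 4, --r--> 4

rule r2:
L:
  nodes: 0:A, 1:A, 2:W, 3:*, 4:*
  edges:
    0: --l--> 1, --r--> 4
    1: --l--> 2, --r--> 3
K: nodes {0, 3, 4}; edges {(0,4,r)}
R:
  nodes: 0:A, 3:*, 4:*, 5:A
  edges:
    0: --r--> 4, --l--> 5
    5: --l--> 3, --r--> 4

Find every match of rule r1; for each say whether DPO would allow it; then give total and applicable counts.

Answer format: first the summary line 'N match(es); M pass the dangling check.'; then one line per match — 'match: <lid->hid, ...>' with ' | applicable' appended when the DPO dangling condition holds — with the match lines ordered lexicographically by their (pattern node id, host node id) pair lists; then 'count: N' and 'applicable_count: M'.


2 match(es); 0 pass the dangling check.
match: 0->7, 1->3, 2->0, 3->1, 4->6
match: 0->13, 1->10, 2->8, 3->9, 4->11
count: 2
applicable_count: 0


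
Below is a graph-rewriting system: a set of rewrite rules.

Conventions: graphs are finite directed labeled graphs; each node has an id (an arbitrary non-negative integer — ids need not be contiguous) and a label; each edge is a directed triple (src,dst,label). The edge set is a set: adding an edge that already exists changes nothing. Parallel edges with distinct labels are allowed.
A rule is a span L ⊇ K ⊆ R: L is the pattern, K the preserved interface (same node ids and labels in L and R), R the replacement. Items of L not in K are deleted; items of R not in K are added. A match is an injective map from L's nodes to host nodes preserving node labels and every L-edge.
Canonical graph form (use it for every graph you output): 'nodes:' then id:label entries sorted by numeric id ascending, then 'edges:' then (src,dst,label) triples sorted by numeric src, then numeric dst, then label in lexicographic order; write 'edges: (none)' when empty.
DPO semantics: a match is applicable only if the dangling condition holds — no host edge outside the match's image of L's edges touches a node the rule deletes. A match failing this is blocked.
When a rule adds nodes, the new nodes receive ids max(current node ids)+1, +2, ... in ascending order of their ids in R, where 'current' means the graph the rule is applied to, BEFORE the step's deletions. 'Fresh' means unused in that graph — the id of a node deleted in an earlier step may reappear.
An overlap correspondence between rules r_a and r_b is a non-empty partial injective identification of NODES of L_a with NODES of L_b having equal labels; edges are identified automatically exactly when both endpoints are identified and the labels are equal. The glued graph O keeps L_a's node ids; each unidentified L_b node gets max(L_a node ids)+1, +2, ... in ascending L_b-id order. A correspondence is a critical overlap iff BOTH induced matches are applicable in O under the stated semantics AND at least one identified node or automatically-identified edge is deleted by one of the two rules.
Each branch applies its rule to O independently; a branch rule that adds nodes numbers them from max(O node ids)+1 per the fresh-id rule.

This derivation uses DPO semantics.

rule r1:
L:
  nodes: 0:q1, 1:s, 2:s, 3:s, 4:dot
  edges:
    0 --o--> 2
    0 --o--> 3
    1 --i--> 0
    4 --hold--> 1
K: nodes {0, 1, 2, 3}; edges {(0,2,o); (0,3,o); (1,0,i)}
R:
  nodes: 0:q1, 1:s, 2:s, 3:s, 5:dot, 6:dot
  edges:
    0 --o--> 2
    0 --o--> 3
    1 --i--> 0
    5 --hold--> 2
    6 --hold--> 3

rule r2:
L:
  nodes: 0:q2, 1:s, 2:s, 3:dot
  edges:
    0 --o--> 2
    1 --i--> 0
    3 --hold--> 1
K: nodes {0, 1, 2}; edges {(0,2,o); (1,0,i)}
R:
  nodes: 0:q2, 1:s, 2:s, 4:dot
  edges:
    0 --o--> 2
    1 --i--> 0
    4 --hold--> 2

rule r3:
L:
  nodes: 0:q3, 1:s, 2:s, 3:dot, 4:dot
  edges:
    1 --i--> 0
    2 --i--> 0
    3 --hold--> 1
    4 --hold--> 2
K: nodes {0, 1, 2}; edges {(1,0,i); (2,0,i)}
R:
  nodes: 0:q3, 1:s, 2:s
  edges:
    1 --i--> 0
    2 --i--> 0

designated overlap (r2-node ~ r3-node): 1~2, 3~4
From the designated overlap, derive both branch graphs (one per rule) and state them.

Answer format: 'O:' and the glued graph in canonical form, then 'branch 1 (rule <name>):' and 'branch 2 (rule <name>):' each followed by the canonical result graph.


O:
nodes: 0:q2, 1:s, 2:s, 3:dot, 4:q3, 5:s, 6:dot
edges: (0,2,o); (1,0,i); (1,4,i); (3,1,hold); (5,4,i); (6,5,hold)
branch 1 (rule r2):
nodes: 0:q2, 1:s, 2:s, 4:q3, 5:s, 6:dot, 7:dot
edges: (0,2,o); (1,0,i); (1,4,i); (5,4,i); (6,5,hold); (7,2,hold)
branch 2 (rule r3):
nodes: 0:q2, 1:s, 2:s, 4:q3, 5:s
edges: (0,2,o); (1,0,i); (1,4,i); (5,4,i)


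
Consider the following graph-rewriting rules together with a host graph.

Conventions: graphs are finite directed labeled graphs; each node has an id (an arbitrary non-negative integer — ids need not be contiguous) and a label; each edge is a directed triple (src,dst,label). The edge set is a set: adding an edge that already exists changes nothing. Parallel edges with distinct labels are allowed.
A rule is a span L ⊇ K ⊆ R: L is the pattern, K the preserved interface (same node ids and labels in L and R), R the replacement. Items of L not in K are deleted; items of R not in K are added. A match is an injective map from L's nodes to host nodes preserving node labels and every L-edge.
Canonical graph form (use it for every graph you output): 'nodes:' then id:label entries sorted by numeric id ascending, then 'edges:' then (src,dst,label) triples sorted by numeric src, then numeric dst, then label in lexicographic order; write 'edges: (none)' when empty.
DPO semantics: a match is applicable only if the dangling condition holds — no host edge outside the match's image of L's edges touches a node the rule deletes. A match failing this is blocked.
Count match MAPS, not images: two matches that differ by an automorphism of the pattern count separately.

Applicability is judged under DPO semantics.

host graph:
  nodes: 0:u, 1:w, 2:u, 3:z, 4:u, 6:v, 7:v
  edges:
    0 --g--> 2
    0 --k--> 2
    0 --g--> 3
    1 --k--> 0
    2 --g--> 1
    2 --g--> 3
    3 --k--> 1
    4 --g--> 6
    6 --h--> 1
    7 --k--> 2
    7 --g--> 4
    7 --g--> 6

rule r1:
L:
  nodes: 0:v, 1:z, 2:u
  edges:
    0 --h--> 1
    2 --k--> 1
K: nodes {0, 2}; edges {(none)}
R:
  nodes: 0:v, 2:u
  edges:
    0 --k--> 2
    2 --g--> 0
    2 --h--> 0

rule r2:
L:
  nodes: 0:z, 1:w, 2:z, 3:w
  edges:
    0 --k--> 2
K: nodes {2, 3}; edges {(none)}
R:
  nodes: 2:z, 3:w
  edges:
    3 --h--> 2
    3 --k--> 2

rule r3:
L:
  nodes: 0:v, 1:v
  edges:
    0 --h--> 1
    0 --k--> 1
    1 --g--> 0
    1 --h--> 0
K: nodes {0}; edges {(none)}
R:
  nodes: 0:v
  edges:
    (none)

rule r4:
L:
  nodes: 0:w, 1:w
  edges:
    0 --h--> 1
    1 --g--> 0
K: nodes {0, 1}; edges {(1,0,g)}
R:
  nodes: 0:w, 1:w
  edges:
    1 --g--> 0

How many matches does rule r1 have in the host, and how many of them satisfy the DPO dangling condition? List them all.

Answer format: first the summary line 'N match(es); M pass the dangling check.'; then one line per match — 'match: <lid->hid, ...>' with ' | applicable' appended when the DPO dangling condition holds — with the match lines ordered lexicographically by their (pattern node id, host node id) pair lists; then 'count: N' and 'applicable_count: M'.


0 match(es); 0 pass the dangling check.
count: 0
applicable_count: 0


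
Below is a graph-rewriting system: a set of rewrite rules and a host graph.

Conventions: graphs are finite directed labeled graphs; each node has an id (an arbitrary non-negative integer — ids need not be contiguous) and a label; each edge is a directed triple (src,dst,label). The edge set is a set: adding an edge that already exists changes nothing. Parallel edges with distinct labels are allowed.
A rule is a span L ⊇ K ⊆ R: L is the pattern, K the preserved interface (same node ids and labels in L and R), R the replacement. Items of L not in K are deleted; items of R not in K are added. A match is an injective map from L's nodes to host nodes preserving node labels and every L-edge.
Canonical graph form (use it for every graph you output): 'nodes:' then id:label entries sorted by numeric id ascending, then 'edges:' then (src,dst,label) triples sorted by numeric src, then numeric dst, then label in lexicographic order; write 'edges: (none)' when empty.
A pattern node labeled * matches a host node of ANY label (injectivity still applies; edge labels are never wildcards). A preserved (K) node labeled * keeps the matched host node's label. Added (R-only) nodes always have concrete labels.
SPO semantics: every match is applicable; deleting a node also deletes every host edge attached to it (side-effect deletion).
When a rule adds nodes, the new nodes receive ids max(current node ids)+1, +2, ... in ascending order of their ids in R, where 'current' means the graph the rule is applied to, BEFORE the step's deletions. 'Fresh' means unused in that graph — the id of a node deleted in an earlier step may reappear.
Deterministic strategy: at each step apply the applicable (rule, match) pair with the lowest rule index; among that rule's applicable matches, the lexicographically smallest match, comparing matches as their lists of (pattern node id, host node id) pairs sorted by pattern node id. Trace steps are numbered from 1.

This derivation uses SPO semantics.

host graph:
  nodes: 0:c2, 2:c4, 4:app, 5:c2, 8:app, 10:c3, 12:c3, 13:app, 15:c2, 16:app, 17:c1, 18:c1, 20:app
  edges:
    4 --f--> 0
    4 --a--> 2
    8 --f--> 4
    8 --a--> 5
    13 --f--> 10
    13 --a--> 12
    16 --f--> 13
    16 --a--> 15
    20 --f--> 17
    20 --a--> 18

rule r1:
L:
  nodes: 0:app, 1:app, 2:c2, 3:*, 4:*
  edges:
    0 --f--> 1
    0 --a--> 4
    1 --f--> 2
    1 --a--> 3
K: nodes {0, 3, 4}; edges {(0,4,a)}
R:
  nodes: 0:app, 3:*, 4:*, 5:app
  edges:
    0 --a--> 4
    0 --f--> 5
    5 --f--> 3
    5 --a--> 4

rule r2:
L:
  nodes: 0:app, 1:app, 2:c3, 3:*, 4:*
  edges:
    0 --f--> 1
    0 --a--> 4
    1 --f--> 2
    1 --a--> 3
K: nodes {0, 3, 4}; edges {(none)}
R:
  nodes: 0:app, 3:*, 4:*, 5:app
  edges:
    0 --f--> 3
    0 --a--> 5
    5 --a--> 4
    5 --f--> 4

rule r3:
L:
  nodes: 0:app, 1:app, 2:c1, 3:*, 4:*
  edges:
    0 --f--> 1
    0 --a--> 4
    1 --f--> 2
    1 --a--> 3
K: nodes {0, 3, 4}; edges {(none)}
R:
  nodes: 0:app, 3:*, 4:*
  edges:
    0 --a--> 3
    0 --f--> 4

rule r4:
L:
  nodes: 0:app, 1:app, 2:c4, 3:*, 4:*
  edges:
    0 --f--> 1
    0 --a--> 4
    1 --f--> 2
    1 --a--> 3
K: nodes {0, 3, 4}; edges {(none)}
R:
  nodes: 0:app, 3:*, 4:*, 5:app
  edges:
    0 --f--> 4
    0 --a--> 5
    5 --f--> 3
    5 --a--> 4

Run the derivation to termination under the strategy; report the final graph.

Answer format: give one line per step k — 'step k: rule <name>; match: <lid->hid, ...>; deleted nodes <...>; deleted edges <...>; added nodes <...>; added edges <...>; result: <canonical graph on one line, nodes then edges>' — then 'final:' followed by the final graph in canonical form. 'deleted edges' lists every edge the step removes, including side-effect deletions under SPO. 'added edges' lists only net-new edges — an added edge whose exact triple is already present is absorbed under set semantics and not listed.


step 1: rule r1; match: 0->8, 1->4, 2->0, 3->2, 4->5; deleted nodes 0, 4; deleted edges (4,0,f); (4,2,a); (8,4,f); added nodes 21; added edges (8,21,f); (21,2,f); (21,5,a); result: nodes: 2:c4, 5:c2, 8:app, 10:c3, 12:c3, 13:app, 15:c2, 16:app, 17:c1, 18:c1, 20:app, 21:app edges: (8,5,a); (8,21,f); (13,10,f); (13,12,a); (16,13,f); (16,15,a); (20,17,f); (20,18,a); (21,2,f); (21,5,a)
step 2: rule r2; match: 0->16, 1->13, 2->10, 3->12, 4->15; deleted nodes 10, 13; deleted edges (13,10,f); (13,12,a); (16,13,f); (16,15,a); added nodes 22; added edges (16,12,f); (16,22,a); (22,15,a); (22,15,f); result: nodes: 2:c4, 5:c2, 8:app, 12:c3, 15:c2, 16:app, 17:c1, 18:c1, 20:app, 21:app, 22:app edges: (8,5,a); (8,21,f); (16,12,f); (16,22,a); (20,17,f); (20,18,a); (21,2,f); (21,5,a); (22,15,a); (22,15,f)
final:
nodes: 2:c4, 5:c2, 8:app, 12:c3, 15:c2, 16:app, 17:c1, 18:c1, 20:app, 21:app, 22:app
edges: (8,5,a); (8,21,f); (16,12,f); (16,22,a); (20,17,f); (20,18,a); (21,2,f); (21,5,a); (22,15,a); (22,15,f)


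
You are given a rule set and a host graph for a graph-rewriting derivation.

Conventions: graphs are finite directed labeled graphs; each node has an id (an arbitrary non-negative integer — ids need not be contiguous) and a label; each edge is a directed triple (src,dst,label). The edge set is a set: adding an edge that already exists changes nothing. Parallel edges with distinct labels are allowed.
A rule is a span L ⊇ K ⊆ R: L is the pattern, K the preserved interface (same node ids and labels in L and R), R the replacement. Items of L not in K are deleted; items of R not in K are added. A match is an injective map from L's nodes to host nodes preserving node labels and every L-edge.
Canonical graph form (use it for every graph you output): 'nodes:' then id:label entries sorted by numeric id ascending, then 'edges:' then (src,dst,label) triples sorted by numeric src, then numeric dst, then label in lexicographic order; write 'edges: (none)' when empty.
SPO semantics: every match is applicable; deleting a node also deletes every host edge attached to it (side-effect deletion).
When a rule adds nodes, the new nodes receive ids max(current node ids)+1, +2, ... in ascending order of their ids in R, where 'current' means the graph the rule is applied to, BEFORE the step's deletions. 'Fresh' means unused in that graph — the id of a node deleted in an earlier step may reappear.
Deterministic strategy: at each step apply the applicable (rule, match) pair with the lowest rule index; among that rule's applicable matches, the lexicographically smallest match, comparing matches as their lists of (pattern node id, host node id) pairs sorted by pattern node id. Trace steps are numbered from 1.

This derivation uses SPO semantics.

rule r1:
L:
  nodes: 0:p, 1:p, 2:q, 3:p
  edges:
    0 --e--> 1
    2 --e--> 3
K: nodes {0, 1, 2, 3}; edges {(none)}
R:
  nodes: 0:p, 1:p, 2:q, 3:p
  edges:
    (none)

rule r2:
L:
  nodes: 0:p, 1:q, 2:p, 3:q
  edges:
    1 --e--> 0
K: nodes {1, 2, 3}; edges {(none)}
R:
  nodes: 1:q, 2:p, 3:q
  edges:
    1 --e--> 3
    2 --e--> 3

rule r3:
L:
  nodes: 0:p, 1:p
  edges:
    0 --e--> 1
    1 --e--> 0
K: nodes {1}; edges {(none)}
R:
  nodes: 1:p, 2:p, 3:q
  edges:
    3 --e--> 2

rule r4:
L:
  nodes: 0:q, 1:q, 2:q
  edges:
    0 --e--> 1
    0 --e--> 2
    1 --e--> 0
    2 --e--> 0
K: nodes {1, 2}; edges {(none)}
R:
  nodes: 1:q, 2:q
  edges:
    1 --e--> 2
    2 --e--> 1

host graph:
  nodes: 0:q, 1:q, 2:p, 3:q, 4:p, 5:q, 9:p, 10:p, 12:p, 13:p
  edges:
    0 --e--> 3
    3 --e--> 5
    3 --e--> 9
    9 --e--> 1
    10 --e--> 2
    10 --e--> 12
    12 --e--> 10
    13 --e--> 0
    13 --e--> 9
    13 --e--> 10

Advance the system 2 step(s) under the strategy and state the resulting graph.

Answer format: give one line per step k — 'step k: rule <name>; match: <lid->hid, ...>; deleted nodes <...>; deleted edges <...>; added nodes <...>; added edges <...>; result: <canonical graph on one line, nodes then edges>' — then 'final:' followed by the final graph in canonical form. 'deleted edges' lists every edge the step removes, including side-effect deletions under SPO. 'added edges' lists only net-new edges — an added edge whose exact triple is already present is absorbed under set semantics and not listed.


step 1: rule r1; match: 0->10, 1->2, 2->3, 3->9; deleted nodes (none); deleted edges (3,9,e); (10,2,e); added nodes (none); added edges (none); result: nodes: 0:q, 1:q, 2:p, 3:q, 4:p, 5:q, 9:p, 10:p, 12:p, 13:p edges: (0,3,e); (3,5,e); (9,1,e); (10,12,e); (12,10,e); (13,0,e); (13,9,e); (13,10,e)
step 2: rule r3; match: 0->10, 1->12; deleted nodes 10; deleted edges (10,12,e); (12,10,e); (13,10,e); added nodes 14, 15; added edges (15,14,e); result: nodes: 0:q, 1:q, 2:p, 3:q, 4:p, 5:q, 9:p, 12:p, 13:p, 14:p, 15:q edges: (0,3,e); (3,5,e); (9,1,e); (13,0,e); (13,9,e); (15,14,e)
final:
nodes: 0:q, 1:q, 2:p, 3:q, 4:p, 5:q, 9:p, 12:p, 13:p, 14:p, 15:q
edges: (0,3,e); (3,5,e); (9,1,e); (13,0,e); (13,9,e); (15,14,e)


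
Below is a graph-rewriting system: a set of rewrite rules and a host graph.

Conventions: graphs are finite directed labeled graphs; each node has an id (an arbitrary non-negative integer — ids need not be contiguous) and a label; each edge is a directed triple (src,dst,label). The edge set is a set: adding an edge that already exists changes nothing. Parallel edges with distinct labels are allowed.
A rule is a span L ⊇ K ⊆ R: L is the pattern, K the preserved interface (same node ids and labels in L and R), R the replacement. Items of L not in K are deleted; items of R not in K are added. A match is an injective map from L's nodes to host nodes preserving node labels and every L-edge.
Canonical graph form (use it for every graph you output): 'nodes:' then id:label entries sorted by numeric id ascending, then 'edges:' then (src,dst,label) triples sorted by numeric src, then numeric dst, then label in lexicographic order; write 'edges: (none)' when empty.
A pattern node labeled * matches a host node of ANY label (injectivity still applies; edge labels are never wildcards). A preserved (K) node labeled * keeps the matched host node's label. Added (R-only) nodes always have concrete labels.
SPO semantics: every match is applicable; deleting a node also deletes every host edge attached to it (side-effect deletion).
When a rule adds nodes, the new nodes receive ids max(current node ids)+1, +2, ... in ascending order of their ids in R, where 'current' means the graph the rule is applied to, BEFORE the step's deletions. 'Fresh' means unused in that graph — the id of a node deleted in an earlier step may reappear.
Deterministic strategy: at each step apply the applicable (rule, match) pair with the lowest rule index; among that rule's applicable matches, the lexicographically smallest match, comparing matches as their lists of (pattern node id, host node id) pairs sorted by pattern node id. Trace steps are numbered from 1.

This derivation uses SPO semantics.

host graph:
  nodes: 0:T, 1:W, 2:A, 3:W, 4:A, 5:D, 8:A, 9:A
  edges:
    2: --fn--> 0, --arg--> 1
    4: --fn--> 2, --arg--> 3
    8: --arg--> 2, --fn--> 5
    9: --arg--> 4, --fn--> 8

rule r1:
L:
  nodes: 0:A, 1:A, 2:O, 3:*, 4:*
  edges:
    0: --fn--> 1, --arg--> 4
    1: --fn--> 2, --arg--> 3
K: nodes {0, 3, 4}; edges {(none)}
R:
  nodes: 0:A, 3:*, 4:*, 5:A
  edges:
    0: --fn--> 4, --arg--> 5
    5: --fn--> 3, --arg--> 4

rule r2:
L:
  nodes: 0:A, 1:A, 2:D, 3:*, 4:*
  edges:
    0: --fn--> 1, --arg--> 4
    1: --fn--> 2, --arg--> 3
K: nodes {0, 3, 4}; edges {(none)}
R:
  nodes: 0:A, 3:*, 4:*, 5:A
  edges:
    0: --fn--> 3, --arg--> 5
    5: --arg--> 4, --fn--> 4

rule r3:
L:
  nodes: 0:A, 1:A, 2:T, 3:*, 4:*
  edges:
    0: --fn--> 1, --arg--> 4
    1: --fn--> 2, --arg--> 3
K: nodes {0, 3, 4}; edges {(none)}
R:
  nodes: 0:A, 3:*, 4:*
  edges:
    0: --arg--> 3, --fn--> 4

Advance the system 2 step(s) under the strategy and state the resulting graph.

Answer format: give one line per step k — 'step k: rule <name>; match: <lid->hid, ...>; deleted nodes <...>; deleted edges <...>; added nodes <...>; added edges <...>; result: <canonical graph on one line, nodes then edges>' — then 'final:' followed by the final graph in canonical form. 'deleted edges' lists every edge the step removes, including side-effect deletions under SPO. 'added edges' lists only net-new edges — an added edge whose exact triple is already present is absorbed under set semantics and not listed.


step 1: rule r2; match: 0->9, 1->8, 2->5, 3->2, 4->4; deleted nodes 5, 8; deleted edges (8,2,arg); (8,5,fn); (9,4,arg); (9,8,fn); added nodes 10; added edges (9,2,fn); (9,10,arg); (10,4,arg); (10,4,fn); result: nodes: 0:T, 1:W, 2:A, 3:W, 4:A, 9:A, 10:A edges: (2,0,fn); (2,1,arg); (4,2,fn); (4,3,arg); (9,2,fn); (9,10,arg); (10,4,arg); (10,4,fn)
step 2: rule r3; match: 0->4, 1->2, 2->0, 3->1, 4->3; deleted nodes 0, 2; deleted edges (2,0,fn); (2,1,arg); (4,2,fn); (4,3,arg); (9,2,fn); added nodes (none); added edges (4,1,arg); (4,3,fn); result: nodes: 1:W, 3:W, 4:A, 9:A, 10:A edges: (4,1,arg); (4,3,fn); (9,10,arg); (10,4,arg); (10,4,fn)
final:
nodes: 1:W, 3:W, 4:A, 9:A, 10:A
edges: (4,1,arg); (4,3,fn); (9,10,arg); (10,4,arg); (10,4,fn)


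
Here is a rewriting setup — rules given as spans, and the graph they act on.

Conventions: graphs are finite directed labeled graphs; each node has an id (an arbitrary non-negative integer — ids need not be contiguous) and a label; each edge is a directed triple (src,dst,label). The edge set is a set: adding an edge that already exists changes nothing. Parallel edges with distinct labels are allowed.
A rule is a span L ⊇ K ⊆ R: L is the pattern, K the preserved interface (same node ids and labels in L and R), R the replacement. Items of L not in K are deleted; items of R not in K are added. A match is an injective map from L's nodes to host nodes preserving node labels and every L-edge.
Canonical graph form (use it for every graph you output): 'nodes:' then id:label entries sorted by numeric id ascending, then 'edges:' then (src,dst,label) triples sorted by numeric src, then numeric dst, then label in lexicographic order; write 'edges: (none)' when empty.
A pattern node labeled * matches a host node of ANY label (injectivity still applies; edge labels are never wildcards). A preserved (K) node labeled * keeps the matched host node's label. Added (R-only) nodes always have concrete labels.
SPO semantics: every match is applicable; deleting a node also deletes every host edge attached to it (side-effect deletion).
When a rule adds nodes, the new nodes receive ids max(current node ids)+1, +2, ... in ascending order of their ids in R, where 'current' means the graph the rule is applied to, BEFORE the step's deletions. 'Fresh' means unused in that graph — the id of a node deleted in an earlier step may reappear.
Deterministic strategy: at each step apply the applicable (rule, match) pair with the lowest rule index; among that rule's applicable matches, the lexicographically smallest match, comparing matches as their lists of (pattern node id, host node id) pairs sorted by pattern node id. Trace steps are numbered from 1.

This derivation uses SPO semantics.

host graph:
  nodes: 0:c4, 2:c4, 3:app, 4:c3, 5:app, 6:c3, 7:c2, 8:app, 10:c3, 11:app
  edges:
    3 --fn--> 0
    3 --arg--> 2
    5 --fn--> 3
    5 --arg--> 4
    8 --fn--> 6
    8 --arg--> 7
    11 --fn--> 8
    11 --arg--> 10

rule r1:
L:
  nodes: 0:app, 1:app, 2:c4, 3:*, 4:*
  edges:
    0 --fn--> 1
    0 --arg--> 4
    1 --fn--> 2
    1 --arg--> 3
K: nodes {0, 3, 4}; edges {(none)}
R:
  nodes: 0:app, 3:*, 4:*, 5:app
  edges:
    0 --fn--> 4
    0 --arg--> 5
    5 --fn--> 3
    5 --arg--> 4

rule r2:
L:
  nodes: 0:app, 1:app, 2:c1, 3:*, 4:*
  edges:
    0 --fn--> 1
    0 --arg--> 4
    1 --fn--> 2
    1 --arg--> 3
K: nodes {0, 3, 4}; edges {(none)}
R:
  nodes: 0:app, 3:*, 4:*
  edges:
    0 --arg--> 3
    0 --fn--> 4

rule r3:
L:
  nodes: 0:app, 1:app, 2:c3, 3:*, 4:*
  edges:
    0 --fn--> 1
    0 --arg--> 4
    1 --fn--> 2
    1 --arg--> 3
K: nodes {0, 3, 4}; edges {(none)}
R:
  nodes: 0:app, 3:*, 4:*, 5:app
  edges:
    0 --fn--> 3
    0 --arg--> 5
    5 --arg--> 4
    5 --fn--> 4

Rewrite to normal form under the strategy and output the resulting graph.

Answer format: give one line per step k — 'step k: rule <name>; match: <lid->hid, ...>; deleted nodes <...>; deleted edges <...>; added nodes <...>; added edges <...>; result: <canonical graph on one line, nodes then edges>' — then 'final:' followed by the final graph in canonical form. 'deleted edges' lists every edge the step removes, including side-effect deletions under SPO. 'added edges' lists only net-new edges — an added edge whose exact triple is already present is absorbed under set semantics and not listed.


step 1: rule r1; match: 0->5, 1->3, 2->0, 3->2, 4->4; deleted nodes 0, 3; deleted edges (3,0,fn); (3,2,arg); (5,3,fn); (5,4,arg); added nodes 12; added edges (5,4,fn); (5,12,arg); (12,2,fn); (12,4,arg); result: nodes: 2:c4, 4:c3, 5:app, 6:c3, 7:c2, 8:app, 10:c3, 11:app, 12:app edges: (5,4,fn); (5,12,arg); (8,6,fn); (8,7,arg); (11,8,fn); (11,10,arg); (12,2,fn); (12,4,arg)
step 2: rule r3; match: 0->11, 1->8, 2->6, 3->7, 4->10; deleted nodes 6, 8; deleted edges (8,6,fn); (8,7,arg); (11,8,fn); (11,10,arg); added nodes 13; added edges (11,7,fn); (11,13,arg); (13,10,arg); (13,10,fn); result: nodes: 2:c4, 4:c3, 5:app, 7:c2, 10:c3, 11:app, 12:app, 13:app edges: (5,4,fn); (5,12,arg); (11,7,fn); (11,13,arg); (12,2,fn); (12,4,arg); (13,10,arg); (13,10,fn)
final:
nodes: 2:c4, 4:c3, 5:app, 7:c2, 10:c3, 11:app, 12:app, 13:app
edges: (5,4,fn); (5,12,arg); (11,7,fn); (11,13,arg); (12,2,fn); (12,4,arg); (13,10,arg); (13,10,fn)


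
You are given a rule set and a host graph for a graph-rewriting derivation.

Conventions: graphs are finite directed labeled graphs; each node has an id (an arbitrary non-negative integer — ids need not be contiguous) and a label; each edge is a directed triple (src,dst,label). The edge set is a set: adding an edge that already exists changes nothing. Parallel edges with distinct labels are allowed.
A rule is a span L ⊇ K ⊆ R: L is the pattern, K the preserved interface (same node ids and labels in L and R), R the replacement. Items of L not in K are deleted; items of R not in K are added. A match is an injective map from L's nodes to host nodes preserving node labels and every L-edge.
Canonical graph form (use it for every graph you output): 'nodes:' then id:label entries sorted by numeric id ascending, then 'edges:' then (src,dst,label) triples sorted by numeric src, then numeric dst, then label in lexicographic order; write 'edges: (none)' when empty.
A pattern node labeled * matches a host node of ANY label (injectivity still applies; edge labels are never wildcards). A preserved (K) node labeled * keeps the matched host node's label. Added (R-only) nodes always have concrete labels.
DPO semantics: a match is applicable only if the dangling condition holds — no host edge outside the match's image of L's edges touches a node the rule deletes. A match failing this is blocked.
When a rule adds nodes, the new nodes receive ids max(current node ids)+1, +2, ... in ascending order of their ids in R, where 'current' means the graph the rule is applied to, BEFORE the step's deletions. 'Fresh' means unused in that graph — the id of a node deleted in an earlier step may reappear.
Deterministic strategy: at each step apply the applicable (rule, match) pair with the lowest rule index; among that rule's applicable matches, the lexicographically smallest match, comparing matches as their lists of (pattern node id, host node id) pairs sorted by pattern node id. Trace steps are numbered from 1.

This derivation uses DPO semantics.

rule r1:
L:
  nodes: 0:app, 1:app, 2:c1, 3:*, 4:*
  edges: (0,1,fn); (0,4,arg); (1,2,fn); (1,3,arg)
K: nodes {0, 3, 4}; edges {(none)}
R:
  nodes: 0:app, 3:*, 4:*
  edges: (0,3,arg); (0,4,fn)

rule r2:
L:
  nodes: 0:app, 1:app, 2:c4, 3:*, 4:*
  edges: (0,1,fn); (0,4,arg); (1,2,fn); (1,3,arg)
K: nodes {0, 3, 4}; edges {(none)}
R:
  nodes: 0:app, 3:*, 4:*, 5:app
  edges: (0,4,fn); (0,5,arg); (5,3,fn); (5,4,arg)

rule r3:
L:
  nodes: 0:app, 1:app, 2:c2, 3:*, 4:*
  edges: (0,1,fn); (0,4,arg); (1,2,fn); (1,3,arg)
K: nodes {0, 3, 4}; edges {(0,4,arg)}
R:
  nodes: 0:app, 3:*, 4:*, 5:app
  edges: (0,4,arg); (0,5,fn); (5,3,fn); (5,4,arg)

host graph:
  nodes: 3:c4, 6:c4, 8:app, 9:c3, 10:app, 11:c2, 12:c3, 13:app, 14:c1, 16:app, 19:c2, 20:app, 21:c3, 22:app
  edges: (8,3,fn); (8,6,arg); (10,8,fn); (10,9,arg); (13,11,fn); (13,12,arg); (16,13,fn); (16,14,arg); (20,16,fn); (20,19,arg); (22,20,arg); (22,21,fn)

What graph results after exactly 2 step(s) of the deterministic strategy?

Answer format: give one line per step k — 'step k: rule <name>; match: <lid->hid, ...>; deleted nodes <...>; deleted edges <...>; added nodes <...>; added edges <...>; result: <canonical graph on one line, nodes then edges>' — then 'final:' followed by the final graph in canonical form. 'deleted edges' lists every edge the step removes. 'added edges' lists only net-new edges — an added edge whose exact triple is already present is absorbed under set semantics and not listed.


step 1: rule r2; match: 0->10, 1->8, 2->3, 3->6, 4->9; deleted nodes 3, 8; deleted edges (8,3,fn); (8,6,arg); (10,8,fn); (10,9,arg); added nodes 23; added edges (10,9,fn); (10,23,arg); (23,6,fn); (23,9,arg); result: nodes: 6:c4, 9:c3, 10:app, 11:c2, 12:c3, 13:app, 14:c1, 16:app, 19:c2, 20:app, 21:c3, 22:app, 23:app edges: (10,9,fn); (10,23,arg); (13,11,fn); (13,12,arg); (16,13,fn); (16,14,arg); (20,16,fn); (20,19,arg); (22,20,arg); (22,21,fn); (23,6,fn); (23,9,arg)
step 2: rule r3; match: 0->16, 1->13, 2->11, 3->12, 4->14; deleted nodes 11, 13; deleted edges (13,11,fn); (13,12,arg); (16,13,fn); added nodes 24; added edges (16,24,fn); (24,12,fn); (24,14,arg); result: nodes: 6:c4, 9:c3, 10:app, 12:c3, 14:c1, 16:app, 19:c2, 20:app, 21:c3, 22:app, 23:app, 24:app edges: (10,9,fn); (10,23,arg); (16,14,arg); (16,24,fn); (20,16,fn); (20,19,arg); (22,20,arg); (22,21,fn); (23,6,fn); (23,9,arg); (24,12,fn); (24,14,arg)
final:
nodes: 6:c4, 9:c3, 10:app, 12:c3, 14:c1, 16:app, 19:c2, 20:app, 21:c3, 22:app, 23:app, 24:app
edges: (10,9,fn); (10,23,arg); (16,14,arg); (16,24,fn); (20,16,fn); (20,19,arg); (22,20,arg); (22,21,fn); (23,6,fn); (23,9,arg); (24,12,fn); (24,14,arg)


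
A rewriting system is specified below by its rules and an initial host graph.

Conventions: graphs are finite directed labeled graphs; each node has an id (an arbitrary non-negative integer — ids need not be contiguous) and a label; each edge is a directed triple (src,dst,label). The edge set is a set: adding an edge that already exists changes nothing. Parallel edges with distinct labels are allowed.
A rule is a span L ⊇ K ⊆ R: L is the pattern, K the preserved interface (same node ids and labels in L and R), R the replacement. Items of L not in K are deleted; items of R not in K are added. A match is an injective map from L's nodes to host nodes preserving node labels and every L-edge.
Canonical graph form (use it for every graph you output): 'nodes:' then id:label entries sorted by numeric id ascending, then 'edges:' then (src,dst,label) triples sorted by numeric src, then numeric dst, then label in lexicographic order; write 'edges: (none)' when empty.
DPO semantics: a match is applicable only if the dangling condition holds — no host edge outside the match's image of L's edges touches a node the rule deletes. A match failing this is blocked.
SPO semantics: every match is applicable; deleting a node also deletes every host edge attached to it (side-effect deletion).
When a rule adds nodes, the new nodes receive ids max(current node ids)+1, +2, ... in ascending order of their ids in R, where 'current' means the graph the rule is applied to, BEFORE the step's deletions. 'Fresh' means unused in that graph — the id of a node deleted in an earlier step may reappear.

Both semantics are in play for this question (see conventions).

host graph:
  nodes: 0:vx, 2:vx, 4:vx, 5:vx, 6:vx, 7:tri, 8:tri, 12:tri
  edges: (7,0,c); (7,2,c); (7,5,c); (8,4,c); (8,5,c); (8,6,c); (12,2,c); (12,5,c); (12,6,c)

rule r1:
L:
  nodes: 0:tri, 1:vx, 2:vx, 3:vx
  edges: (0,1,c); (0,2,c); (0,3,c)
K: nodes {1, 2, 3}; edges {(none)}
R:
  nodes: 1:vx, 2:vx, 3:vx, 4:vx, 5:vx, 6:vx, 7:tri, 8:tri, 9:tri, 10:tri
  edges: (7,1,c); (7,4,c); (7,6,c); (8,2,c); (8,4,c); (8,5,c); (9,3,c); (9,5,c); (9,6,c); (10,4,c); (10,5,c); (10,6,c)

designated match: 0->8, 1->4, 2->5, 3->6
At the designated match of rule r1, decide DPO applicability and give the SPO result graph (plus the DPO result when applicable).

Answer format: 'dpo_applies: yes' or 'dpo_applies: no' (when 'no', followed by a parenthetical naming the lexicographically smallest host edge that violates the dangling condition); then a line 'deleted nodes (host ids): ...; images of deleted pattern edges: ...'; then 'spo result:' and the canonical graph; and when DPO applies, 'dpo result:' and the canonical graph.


dpo_applies: yes
deleted nodes (host ids): 8; images of deleted pattern edges: (8,4,c); (8,5,c); (8,6,c)
spo result:
nodes: 0:vx, 2:vx, 4:vx, 5:vx, 6:vx, 7:tri, 12:tri, 13:vx, 14:vx, 15:vx, 16:tri, 17:tri, 18:tri, 19:tri
edges: (7,0,c); (7,2,c); (7,5,c); (12,2,c); (12,5,c); (12,6,c); (16,4,c); (16,13,c); (16,15,c); (17,5,c); (17,13,c); (17,14,c); (18,6,c); (18,14,c); (18,15,c); (19,13,c); (19,14,c); (19,15,c)
dpo result:
nodes: 0:vx, 2:vx, 4:vx, 5:vx, 6:vx, 7:tri, 12:tri, 13:vx, 14:vx, 15:vx, 16:tri, 17:tri, 18:tri, 19:tri
edges: (7,0,c); (7,2,c); (7,5,c); (12,2,c); (12,5,c); (12,6,c); (16,4,c); (16,13,c); (16,15,c); (17,5,c); (17,13,c); (17,14,c); (18,6,c); (18,14,c); (18,15,c); (19,13,c); (19,14,c); (19,15,c)


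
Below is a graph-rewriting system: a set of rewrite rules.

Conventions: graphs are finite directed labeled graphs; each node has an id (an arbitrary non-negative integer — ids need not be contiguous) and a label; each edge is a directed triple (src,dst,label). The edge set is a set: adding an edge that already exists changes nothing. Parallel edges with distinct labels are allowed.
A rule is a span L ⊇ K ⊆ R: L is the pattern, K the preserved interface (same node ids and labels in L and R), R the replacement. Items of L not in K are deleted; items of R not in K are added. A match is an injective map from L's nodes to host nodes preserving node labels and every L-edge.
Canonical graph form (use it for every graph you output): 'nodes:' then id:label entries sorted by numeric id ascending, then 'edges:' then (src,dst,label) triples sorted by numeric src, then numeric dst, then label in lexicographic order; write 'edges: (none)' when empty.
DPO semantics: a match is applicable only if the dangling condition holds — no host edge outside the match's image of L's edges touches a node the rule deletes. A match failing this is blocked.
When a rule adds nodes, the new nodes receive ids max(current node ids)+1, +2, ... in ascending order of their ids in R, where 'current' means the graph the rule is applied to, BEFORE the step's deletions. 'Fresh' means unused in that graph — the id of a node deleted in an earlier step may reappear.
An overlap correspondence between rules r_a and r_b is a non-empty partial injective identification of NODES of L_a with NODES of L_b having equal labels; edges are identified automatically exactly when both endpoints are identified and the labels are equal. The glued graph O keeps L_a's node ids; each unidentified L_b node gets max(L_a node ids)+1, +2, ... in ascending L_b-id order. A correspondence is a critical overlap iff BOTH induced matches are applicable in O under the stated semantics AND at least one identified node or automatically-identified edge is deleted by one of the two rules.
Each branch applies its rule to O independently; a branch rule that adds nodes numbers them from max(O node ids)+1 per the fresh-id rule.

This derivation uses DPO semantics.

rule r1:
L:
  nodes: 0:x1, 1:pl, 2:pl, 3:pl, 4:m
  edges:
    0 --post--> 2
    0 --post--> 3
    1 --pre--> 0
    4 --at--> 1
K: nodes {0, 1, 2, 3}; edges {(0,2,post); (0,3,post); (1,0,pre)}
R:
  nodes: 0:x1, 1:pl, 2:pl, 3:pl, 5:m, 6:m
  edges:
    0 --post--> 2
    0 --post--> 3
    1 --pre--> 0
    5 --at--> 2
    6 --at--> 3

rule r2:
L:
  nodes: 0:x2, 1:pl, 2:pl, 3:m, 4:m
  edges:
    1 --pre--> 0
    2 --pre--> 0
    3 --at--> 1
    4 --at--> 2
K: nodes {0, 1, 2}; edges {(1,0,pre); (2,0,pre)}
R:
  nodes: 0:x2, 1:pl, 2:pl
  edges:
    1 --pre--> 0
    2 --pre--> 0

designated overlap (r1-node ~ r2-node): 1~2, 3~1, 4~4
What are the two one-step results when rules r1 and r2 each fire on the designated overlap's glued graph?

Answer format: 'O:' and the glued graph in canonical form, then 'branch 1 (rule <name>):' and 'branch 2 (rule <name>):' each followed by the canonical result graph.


O:
nodes: 0:x1, 1:pl, 2:pl, 3:pl, 4:m, 5:x2, 6:m
edges: (0,2,post); (0,3,post); (1,0,pre); (1,5,pre); (3,5,pre); (4,1,at); (6,3,at)
branch 1 (rule r1):
nodes: 0:x1, 1:pl, 2:pl, 3:pl, 5:x2, 6:m, 7:m, 8:m
edges: (0,2,post); (0,3,post); (1,0,pre); (1,5,pre); (3,5,pre); (6,3,at); (7,2,at); (8,3,at)
branch 2 (rule r2):
nodes: 0:x1, 1:pl, 2:pl, 3:pl, 5:x2
edges: (0,2,post); (0,3,post); (1,0,pre); (1,5,pre); (3,5,pre)
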